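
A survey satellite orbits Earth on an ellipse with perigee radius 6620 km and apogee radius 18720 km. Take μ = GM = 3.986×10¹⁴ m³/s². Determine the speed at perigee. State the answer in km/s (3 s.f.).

Semi-major axis a = (r_p + r_a)/2 = 12670 km = 1.267×10⁷ m.
Vis-viva: v² = μ(2/r − 1/a) = 3.986×10¹⁴ × (3.021×10⁻⁷ − 7.893×10⁻⁸) = 8.896×10⁷ m²/s².
v = 9432 m/s = 9.432 km/s.

v ≈ 9.43 km/s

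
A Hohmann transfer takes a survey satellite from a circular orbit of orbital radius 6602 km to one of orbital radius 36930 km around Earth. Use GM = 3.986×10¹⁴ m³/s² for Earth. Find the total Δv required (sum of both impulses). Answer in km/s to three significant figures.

Δv_total ≈ 3.83 km/s

r₁ = 6602 km = 6.602×10⁶ m.
r₂ = 36930 km = 3.693×10⁷ m.
Transfer ellipse a_t = (r₁ + r₂)/2 = 2.177×10⁷ m.
At r₁: circular v_c1 = √(μ/r₁) = 7770 m/s; transfer-perigee v_p = √[μ(2/r₁ − 1/a_t)] = 10120 m/s.
Δv₁ = v_p − v_c1 = 2351 m/s.
At r₂: circular v_c2 = √(μ/r₂) = 3285 m/s; transfer-apogee v_a = √[μ(2/r₂ − 1/a_t)] = 1809 m/s.
Δv₂ = v_c2 − v_a = 1476 m/s.
Total Δv = Δv₁ + Δv₂ = 3827 m/s = 3.827 km/s.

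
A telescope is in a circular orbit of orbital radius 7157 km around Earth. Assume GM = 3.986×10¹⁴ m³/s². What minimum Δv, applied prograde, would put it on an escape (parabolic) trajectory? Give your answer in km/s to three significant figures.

Δv ≈ 3.09 km/s

r = 7157 km = 7.157×10⁶ m.
Circular speed v_c = √(μ/r) = 7463 m/s.
Escape speed v_esc = √(2μ/r) = √2 × v_c = 10550 m/s.
Δv = v_esc − v_c = 3091 m/s = 3.091 km/s.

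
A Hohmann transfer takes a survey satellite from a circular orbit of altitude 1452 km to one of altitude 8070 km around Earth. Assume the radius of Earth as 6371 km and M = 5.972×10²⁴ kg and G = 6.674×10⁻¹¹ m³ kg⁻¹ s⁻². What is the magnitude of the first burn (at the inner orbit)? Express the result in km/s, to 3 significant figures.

Δv ≈ 0.992 km/s

μ = GM = 6.674×10⁻¹¹ × 5.972×10²⁴ = 3.986×10¹⁴ m³/s².
r₁ = 6371 + 1452 = 7823.0 km = 7.8230×10⁶ m.
r₂ = 6371 + 8070 = 14441 km = 1.4441×10⁷ m.
Transfer ellipse a_t = (r₁ + r₂)/2 = 1.113×10⁷ m.
At r₁: circular v_c1 = √(μ/r₁) = 7138 m/s; transfer-perigee v_p = √[μ(2/r₁ − 1/a_t)] = 8130 m/s.
Δv₁ = v_p − v_c1 = 991.9 m/s.
= 0.9919 km/s.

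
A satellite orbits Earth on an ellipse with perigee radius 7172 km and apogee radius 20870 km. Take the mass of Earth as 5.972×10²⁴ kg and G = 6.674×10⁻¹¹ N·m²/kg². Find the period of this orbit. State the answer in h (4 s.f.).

μ = GM = 6.674×10⁻¹¹ × 5.972×10²⁴ = 3.986×10¹⁴ m³/s².
Semi-major axis a = (r_p + r_a)/2 = (7172.0 + 20870)/2 = 14021 km = 1.402×10⁷ m.
By Kepler's third law T = 2π√(a³/μ) = 2π × 2.630×10³ = 1.652×10⁴ s.
= 4.590 h.

T ≈ 4.590 h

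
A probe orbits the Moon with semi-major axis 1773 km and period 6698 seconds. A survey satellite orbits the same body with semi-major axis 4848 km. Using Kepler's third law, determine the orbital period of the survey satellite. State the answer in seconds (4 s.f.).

T₂ ≈ 30280 seconds

Kepler's third law: T² ∝ a³, so T₂ = T₁ (a₂/a₁)^(3/2).
a₂/a₁ = 2.734, (a₂/a₁)^(3/2) = 4.521.
T₂ = 6698 × 4.521 = 30280 seconds.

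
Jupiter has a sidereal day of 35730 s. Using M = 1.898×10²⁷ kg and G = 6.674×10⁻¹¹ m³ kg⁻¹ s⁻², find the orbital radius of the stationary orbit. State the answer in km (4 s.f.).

r_sync ≈ 1.600×10⁵ km

μ = GM = 6.674×10⁻¹¹ × 1.898×10²⁷ = 1.267×10¹⁷ m³/s².
A synchronous orbit has period T, so by Kepler's third law a = (μT²/4π²)^(1/3).
μT²/4π² = 1.267×10¹⁷ × (3.573×10⁴)² / 39.48 = 4.096×10²⁴ m³.
a = 1.600×10⁸ m = 1.6000×10⁵ km.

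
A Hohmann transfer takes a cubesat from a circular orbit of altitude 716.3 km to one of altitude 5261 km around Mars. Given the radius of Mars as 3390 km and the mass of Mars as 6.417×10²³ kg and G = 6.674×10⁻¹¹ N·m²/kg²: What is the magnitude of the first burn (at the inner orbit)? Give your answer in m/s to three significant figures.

Δv ≈ 532 m/s

μ = GM = 6.674×10⁻¹¹ × 6.417×10²³ = 4.283×10¹³ m³/s².
r₁ = 3390 + 716.3 = 4106.3 km = 4.1063×10⁶ m.
r₂ = 3390 + 5261 = 8651.0 km = 8.6510×10⁶ m.
Transfer ellipse a_t = (r₁ + r₂)/2 = 6.379×10⁶ m.
At r₁: circular v_c1 = √(μ/r₁) = 3229 m/s; transfer-periapsis v_p = √[μ(2/r₁ − 1/a_t)] = 3761 m/s.
Δv₁ = v_p − v_c1 = 531.5 m/s.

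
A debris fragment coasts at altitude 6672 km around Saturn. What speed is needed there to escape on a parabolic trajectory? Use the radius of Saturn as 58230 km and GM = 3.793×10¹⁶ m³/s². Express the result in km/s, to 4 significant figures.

v_esc ≈ 34.19 km/s

r = 58230 + 6672 = 64902 km = 6.4902×10⁷ m.
Escape speed v_esc = √(2μ/r) = √(2 × 3.793×10¹⁶ / 6.490×10⁷) = √(1.169×10⁹) = 34190 m/s.
= 34.19 km/s.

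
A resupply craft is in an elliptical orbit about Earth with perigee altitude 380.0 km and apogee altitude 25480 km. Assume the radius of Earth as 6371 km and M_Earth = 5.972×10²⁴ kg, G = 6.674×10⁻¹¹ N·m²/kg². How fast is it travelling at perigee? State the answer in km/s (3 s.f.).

v ≈ 9.87 km/s

μ = GM = 6.674×10⁻¹¹ × 5.972×10²⁴ = 3.986×10¹⁴ m³/s².
r_p = 6371 + 380.0 = 6751.0 km = 6.7510×10⁶ m.
r_a = 6371 + 25480 = 31851 km = 3.1851×10⁷ m.
Semi-major axis a = (r_p + r_a)/2 = 19301 km = 1.930×10⁷ m.
Vis-viva: v² = μ(2/r − 1/a) = 3.986×10¹⁴ × (2.963×10⁻⁷ − 5.181×10⁻⁸) = 9.743×10⁷ m²/s².
v = 9871 m/s = 9.871 km/s.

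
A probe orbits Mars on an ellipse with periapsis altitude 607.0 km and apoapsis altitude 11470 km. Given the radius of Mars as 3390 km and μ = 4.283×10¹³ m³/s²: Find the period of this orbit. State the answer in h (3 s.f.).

T ≈ 7.72 h

r_p = 3390 + 607.0 = 3997.0 km = 3.9970×10⁶ m.
r_a = 3390 + 11470 = 14860 km = 1.4860×10⁷ m.
Semi-major axis a = (r_p + r_a)/2 = (3997.0 + 14860)/2 = 9428.5 km = 9.428×10⁶ m.
By Kepler's third law T = 2π√(a³/μ) = 2π × 4.424×10³ = 2.780×10⁴ s.
= 7.721 h.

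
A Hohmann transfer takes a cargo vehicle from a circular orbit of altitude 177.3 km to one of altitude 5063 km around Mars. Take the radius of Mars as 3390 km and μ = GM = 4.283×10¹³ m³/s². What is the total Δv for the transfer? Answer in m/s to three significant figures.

r₁ = 3390 + 177.3 = 3567.3 km = 3.5673×10⁶ m.
r₂ = 3390 + 5063 = 8453.0 km = 8.4530×10⁶ m.
Transfer ellipse a_t = (r₁ + r₂)/2 = 6.010×10⁶ m.
At r₁: circular v_c1 = √(μ/r₁) = 3465 m/s; transfer-periapsis v_p = √[μ(2/r₁ − 1/a_t)] = 4109 m/s.
Δv₁ = v_p − v_c1 = 644.3 m/s.
At r₂: circular v_c2 = √(μ/r₂) = 2251 m/s; transfer-apoapsis v_a = √[μ(2/r₂ − 1/a_t)] = 1734 m/s.
Δv₂ = v_c2 − v_a = 516.8 m/s.
Total Δv = Δv₁ + Δv₂ = 1161 m/s.

Δv_total ≈ 1160 m/s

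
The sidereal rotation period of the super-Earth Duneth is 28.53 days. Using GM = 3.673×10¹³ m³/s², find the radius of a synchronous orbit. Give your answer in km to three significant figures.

r_sync ≈ 1.78×10⁵ km

T = 28.53 days = 2.465×10⁶ s.
A synchronous orbit has period T, so by Kepler's third law a = (μT²/4π²)^(1/3).
μT²/4π² = 3.673×10¹³ × (2.465×10⁶)² / 39.48 = 5.653×10²⁴ m³.
a = 1.781×10⁸ m = 1.7814×10⁵ km.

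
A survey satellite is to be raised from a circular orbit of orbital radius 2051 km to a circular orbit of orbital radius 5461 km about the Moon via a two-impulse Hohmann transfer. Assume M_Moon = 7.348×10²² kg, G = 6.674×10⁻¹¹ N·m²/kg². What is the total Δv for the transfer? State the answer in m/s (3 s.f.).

μ = GM = 6.674×10⁻¹¹ × 7.348×10²² = 4.904×10¹² m³/s².
r₁ = 2051 km = 2.051×10⁶ m.
r₂ = 5461 km = 5.461×10⁶ m.
Transfer ellipse a_t = (r₁ + r₂)/2 = 3.756×10⁶ m.
At r₁: circular v_c1 = √(μ/r₁) = 1546 m/s; transfer-perilune v_p = √[μ(2/r₁ − 1/a_t)] = 1865 m/s.
Δv₁ = v_p − v_c1 = 318.2 m/s.
At r₂: circular v_c2 = √(μ/r₂) = 947.6 m/s; transfer-apolune v_a = √[μ(2/r₂ − 1/a_t)] = 700.3 m/s.
Δv₂ = v_c2 − v_a = 247.4 m/s.
Total Δv = Δv₁ + Δv₂ = 565.6 m/s.

Δv_total ≈ 566 m/s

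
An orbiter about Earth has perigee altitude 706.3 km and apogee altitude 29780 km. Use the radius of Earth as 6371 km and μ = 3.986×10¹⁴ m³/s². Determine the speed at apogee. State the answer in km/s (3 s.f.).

r_p = 6371 + 706.3 = 7077.3 km = 7.0773×10⁶ m.
r_a = 6371 + 29780 = 36151 km = 3.6151×10⁷ m.
Semi-major axis a = (r_p + r_a)/2 = 21614 km = 2.161×10⁷ m.
Vis-viva: v² = μ(2/r − 1/a) = 3.986×10¹⁴ × (5.532×10⁻⁸ − 4.627×10⁻⁸) = 3.610×10⁶ m²/s².
v = 1900 m/s = 1.900 km/s.

v ≈ 1.90 km/s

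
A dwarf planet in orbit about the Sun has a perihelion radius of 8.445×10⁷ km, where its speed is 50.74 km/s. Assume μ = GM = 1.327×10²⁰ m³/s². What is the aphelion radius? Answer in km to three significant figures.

aphelion radius ≈ 3.83×10⁸ km

r_p = 8.445×10¹⁰ m.
Specific energy ε = v²/2 − μ/r = -2.841×10⁸ J/kg, so a = −μ/(2ε) = 2.336×10¹¹ m.
The apsides satisfy r_p + r_a = 2a, so the aphelion radius is 2a − r_p = 3.827×10¹¹ m = 3.8269×10⁸ km.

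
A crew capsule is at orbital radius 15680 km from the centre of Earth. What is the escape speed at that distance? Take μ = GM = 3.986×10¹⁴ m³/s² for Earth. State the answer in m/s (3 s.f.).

r = 15680 km = 1.568×10⁷ m.
Escape speed v_esc = √(2μ/r) = √(2 × 3.986×10¹⁴ / 1.568×10⁷) = √(5.084×10⁷) = 7130 m/s.

v_esc ≈ 7130 m/s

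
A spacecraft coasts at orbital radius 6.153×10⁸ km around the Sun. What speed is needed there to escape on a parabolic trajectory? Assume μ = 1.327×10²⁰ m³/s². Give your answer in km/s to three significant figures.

r = 6.153×10⁸ km = 6.153×10¹¹ m.
Escape speed v_esc = √(2μ/r) = √(2 × 1.327×10²⁰ / 6.153×10¹¹) = √(4.313×10⁸) = 20770 m/s.
= 20.77 km/s.

v_esc ≈ 20.8 km/s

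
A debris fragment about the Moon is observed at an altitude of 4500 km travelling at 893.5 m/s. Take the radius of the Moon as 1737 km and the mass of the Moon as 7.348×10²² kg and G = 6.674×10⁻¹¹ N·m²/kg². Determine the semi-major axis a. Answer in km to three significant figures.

μ = GM = 6.674×10⁻¹¹ × 7.348×10²² = 4.904×10¹² m³/s².
r = 1737 + 4500 = 6237.0 km = 6.237×10⁶ m.
Vis-viva rearranged: 1/a = 2/r − v²/μ = 3.207×10⁻⁷ − 1.628×10⁻⁷ = 1.579×10⁻⁷ m⁻¹.
a = 6.334×10⁶ m = 6334.1 km.

a ≈ 6330 km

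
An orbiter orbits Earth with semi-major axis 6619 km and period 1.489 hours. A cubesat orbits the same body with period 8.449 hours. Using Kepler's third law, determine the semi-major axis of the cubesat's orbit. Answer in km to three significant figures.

a₂ ≈ 21100 km

Kepler's third law: a³ ∝ T², so a₂ = a₁ (T₂/T₁)^(2/3).
T₂/T₁ = 5.674, (T₂/T₁)^(2/3) = 3.181.
a₂ = 6619 × 3.181 = 21060 km.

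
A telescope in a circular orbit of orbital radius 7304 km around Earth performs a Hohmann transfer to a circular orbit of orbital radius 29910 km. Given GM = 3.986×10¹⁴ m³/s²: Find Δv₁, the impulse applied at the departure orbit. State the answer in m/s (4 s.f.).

Δv ≈ 1979 m/s

r₁ = 7304 km = 7.304×10⁶ m.
r₂ = 29910 km = 2.991×10⁷ m.
Transfer ellipse a_t = (r₁ + r₂)/2 = 1.861×10⁷ m.
At r₁: circular v_c1 = √(μ/r₁) = 7387 m/s; transfer-perigee v_p = √[μ(2/r₁ − 1/a_t)] = 9366 m/s.
Δv₁ = v_p − v_c1 = 1979 m/s.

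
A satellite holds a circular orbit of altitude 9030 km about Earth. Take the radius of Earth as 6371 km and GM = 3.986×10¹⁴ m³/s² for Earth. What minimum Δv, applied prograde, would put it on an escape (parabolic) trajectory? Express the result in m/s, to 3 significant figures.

r = 6371 + 9030 = 15401 km = 1.5401×10⁷ m.
Circular speed v_c = √(μ/r) = 5087 m/s.
Escape speed v_esc = √(2μ/r) = √2 × v_c = 7195 m/s.
Δv = v_esc − v_c = 2107 m/s.

Δv ≈ 2110 m/s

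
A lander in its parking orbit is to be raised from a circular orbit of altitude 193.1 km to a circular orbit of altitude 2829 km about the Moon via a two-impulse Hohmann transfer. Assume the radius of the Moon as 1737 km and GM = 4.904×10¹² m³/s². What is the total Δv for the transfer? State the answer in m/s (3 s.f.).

Δv_total ≈ 533 m/s

r₁ = 1737 + 193.1 = 1930.1 km = 1.9301×10⁶ m.
r₂ = 1737 + 2829 = 4566.0 km = 4.5660×10⁶ m.
Transfer ellipse a_t = (r₁ + r₂)/2 = 3.248×10⁶ m.
At r₁: circular v_c1 = √(μ/r₁) = 1594 m/s; transfer-perilune v_p = √[μ(2/r₁ − 1/a_t)] = 1890 m/s.
Δv₁ = v_p − v_c1 = 295.9 m/s.
At r₂: circular v_c2 = √(μ/r₂) = 1036 m/s; transfer-apolune v_a = √[μ(2/r₂ − 1/a_t)] = 798.9 m/s.
Δv₂ = v_c2 − v_a = 237.5 m/s.
Total Δv = Δv₁ + Δv₂ = 533.4 m/s.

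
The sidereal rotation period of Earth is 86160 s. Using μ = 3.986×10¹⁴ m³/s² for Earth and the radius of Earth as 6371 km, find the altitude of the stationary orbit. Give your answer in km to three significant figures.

A synchronous orbit has period T, so by Kepler's third law a = (μT²/4π²)^(1/3).
μT²/4π² = 3.986×10¹⁴ × (8.616×10⁴)² / 39.48 = 7.495×10²² m³.
a = 4.216×10⁷ m = 42163 km.
Altitude h = a − R = 42163 − 6371 = 35792 km.

h_sync ≈ 35800 km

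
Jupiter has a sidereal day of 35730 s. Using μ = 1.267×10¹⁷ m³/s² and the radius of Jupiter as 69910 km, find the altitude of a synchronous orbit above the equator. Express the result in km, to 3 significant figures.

A synchronous orbit has period T, so by Kepler's third law a = (μT²/4π²)^(1/3).
μT²/4π² = 1.267×10¹⁷ × (3.573×10⁴)² / 39.48 = 4.097×10²⁴ m³.
a = 1.600×10⁸ m = 1.6002×10⁵ km.
Altitude h = a − R = 1.6002×10⁵ − 69910 = 90105 km.

h_sync ≈ 90100 km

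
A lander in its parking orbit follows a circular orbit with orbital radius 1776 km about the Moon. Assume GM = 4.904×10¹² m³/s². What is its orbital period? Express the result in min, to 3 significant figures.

T ≈ 112 min

r = 1776 km = 1.776×10⁶ m.
Kepler's third law: T = 2π√(r³/μ) = 2π√((1.776×10⁶)³ / 4.904×10¹²).
r³/μ = 1.142×10⁶ s², so T = 2π × 1.069×10³ = 6.715×10³ s.
Converting: 6.715×10³ s ÷ 60.00 = 111.9 min.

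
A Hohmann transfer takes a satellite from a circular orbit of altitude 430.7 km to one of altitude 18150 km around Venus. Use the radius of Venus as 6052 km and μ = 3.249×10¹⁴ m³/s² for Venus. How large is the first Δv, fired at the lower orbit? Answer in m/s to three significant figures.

r₁ = 6052 + 430.7 = 6482.7 km = 6.4827×10⁶ m.
r₂ = 6052 + 18150 = 24202 km = 2.4202×10⁷ m.
Transfer ellipse a_t = (r₁ + r₂)/2 = 1.534×10⁷ m.
At r₁: circular v_c1 = √(μ/r₁) = 7079 m/s; transfer-periapsis v_p = √[μ(2/r₁ − 1/a_t)] = 8892 m/s.
Δv₁ = v_p − v_c1 = 1812 m/s.

Δv ≈ 1810 m/s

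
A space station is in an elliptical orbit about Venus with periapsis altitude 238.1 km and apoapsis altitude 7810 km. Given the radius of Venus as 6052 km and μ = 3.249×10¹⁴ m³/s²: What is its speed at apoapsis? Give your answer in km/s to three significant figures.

r_p = 6052 + 238.1 = 6290.1 km = 6.2901×10⁶ m.
r_a = 6052 + 7810 = 13862 km = 1.3862×10⁷ m.
Semi-major axis a = (r_p + r_a)/2 = 10076 km = 1.008×10⁷ m.
Vis-viva: v² = μ(2/r − 1/a) = 3.249×10¹⁴ × (1.443×10⁻⁷ − 9.925×10⁻⁸) = 1.463×10⁷ m²/s².
v = 3825 m/s = 3.825 km/s.

v ≈ 3.83 km/s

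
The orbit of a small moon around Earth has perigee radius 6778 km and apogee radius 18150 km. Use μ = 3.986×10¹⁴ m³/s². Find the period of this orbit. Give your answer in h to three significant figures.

T ≈ 3.85 h

Semi-major axis a = (r_p + r_a)/2 = (6778.0 + 18150)/2 = 12464 km = 1.246×10⁷ m.
By Kepler's third law T = 2π√(a³/μ) = 2π × 2.204×10³ = 1.385×10⁴ s.
= 3.847 h.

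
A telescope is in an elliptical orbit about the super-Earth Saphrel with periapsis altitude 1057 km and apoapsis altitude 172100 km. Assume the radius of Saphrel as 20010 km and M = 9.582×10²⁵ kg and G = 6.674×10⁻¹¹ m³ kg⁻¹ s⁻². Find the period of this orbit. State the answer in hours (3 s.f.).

μ = GM = 6.674×10⁻¹¹ × 9.582×10²⁵ = 6.395×10¹⁵ m³/s².
r_p = 20010 + 1057 = 21067 km = 2.1067×10⁷ m.
r_a = 20010 + 172100 = 192110 km = 1.9211×10⁸ m.
Semi-major axis a = (r_p + r_a)/2 = (21067 + 1.9211×10⁵)/2 = 1.0659×10⁵ km = 1.066×10⁸ m.
By Kepler's third law T = 2π√(a³/μ) = 2π × 1.376×10⁴ = 8.646×10⁴ s.
= 24.02 hours.

T ≈ 24.0 hours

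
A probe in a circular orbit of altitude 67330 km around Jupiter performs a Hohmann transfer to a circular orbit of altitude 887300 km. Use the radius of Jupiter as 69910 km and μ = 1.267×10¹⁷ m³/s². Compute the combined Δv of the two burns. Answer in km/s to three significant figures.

Δv_total ≈ 15.5 km/s

r₁ = 69910 + 67330 = 137240 km = 1.3724×10⁸ m.
r₂ = 69910 + 887300 = 957210 km = 9.5721×10⁸ m.
Transfer ellipse a_t = (r₁ + r₂)/2 = 5.472×10⁸ m.
At r₁: circular v_c1 = √(μ/r₁) = 30380 m/s; transfer-perijove v_p = √[μ(2/r₁ − 1/a_t)] = 40190 m/s.
Δv₁ = v_p − v_c1 = 9801 m/s.
At r₂: circular v_c2 = √(μ/r₂) = 11500 m/s; transfer-apojove v_a = √[μ(2/r₂ − 1/a_t)] = 5762 m/s.
Δv₂ = v_c2 − v_a = 5743 m/s.
Total Δv = Δv₁ + Δv₂ = 15540 m/s = 15.54 km/s.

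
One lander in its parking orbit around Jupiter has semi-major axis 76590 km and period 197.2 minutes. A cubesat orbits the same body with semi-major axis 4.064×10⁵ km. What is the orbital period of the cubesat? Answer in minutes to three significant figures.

T₂ ≈ 2410 minutes

Kepler's third law: T² ∝ a³, so T₂ = T₁ (a₂/a₁)^(3/2).
a₂/a₁ = 5.306, (a₂/a₁)^(3/2) = 12.22.
T₂ = 197.2 × 12.22 = 2410 minutes.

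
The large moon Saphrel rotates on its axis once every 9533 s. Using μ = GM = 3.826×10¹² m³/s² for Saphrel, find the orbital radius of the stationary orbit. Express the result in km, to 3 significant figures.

A synchronous orbit has period T, so by Kepler's third law a = (μT²/4π²)^(1/3).
μT²/4π² = 3.826×10¹² × (9.533×10³)² / 39.48 = 8.807×10¹⁸ m³.
a = 2.065×10⁶ m = 2065.1 km.

r_sync ≈ 2070 km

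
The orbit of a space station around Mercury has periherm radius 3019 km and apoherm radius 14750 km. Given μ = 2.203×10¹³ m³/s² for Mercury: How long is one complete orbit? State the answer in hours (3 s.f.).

Semi-major axis a = (r_p + r_a)/2 = (3019.0 + 14750)/2 = 8884.5 km = 8.884×10⁶ m.
By Kepler's third law T = 2π√(a³/μ) = 2π × 5.642×10³ = 3.545×10⁴ s.
= 9.847 hours.

T ≈ 9.85 hours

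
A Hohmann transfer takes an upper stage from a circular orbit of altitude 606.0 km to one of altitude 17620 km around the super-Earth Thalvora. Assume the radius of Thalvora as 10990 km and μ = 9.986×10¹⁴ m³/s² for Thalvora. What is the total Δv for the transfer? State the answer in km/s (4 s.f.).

Δv_total ≈ 3.212 km/s

r₁ = 10990 + 606.0 = 11596 km = 1.1596×10⁷ m.
r₂ = 10990 + 17620 = 28610 km = 2.8610×10⁷ m.
Transfer ellipse a_t = (r₁ + r₂)/2 = 2.010×10⁷ m.
At r₁: circular v_c1 = √(μ/r₁) = 9280 m/s; transfer-periapsis v_p = √[μ(2/r₁ − 1/a_t)] = 11070 m/s.
Δv₁ = v_p − v_c1 = 1791 m/s.
At r₂: circular v_c2 = √(μ/r₂) = 5908 m/s; transfer-apoapsis v_a = √[μ(2/r₂ − 1/a_t)] = 4487 m/s.
Δv₂ = v_c2 − v_a = 1421 m/s.
Total Δv = Δv₁ + Δv₂ = 3212 m/s = 3.212 km/s.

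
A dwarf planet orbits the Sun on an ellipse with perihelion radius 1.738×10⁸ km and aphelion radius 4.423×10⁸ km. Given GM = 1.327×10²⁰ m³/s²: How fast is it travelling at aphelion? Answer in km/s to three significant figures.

Semi-major axis a = (r_p + r_a)/2 = 3.0805×10⁸ km = 3.080×10¹¹ m.
Vis-viva: v² = μ(2/r − 1/a) = 1.327×10²⁰ × (4.522×10⁻¹² − 3.246×10⁻¹²) = 1.693×10⁸ m²/s².
v = 13010 m/s = 13.01 km/s.

v ≈ 13.0 km/s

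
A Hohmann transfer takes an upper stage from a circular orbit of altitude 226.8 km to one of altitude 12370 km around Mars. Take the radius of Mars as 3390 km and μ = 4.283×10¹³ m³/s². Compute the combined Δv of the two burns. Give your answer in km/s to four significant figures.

r₁ = 3390 + 226.8 = 3616.8 km = 3.6168×10⁶ m.
r₂ = 3390 + 12370 = 15760 km = 1.5760×10⁷ m.
Transfer ellipse a_t = (r₁ + r₂)/2 = 9.688×10⁶ m.
At r₁: circular v_c1 = √(μ/r₁) = 3441 m/s; transfer-periapsis v_p = √[μ(2/r₁ − 1/a_t)] = 4389 m/s.
Δv₁ = v_p − v_c1 = 947.8 m/s.
At r₂: circular v_c2 = √(μ/r₂) = 1649 m/s; transfer-apoapsis v_a = √[μ(2/r₂ − 1/a_t)] = 1007 m/s.
Δv₂ = v_c2 − v_a = 641.3 m/s.
Total Δv = Δv₁ + Δv₂ = 1589 m/s = 1.589 km/s.

Δv_total ≈ 1.589 km/s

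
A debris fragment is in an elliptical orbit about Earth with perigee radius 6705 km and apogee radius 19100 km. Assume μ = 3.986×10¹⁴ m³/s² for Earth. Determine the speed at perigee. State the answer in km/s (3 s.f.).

Semi-major axis a = (r_p + r_a)/2 = 12902 km = 1.290×10⁷ m.
Vis-viva: v² = μ(2/r − 1/a) = 3.986×10¹⁴ × (2.983×10⁻⁷ − 7.750×10⁻⁸) = 8.800×10⁷ m²/s².
v = 9381 m/s = 9.381 km/s.

v ≈ 9.38 km/s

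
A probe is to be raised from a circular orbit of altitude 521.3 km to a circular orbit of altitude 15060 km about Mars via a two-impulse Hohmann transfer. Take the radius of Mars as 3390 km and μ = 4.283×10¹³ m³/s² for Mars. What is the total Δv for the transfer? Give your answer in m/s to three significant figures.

r₁ = 3390 + 521.3 = 3911.3 km = 3.9113×10⁶ m.
r₂ = 3390 + 15060 = 18450 km = 1.8450×10⁷ m.
Transfer ellipse a_t = (r₁ + r₂)/2 = 1.118×10⁷ m.
At r₁: circular v_c1 = √(μ/r₁) = 3309 m/s; transfer-periapsis v_p = √[μ(2/r₁ − 1/a_t)] = 4251 m/s.
Δv₁ = v_p − v_c1 = 941.7 m/s.
At r₂: circular v_c2 = √(μ/r₂) = 1524 m/s; transfer-apoapsis v_a = √[μ(2/r₂ − 1/a_t)] = 901.2 m/s.
Δv₂ = v_c2 − v_a = 622.5 m/s.
Total Δv = Δv₁ + Δv₂ = 1564 m/s.

Δv_total ≈ 1560 m/s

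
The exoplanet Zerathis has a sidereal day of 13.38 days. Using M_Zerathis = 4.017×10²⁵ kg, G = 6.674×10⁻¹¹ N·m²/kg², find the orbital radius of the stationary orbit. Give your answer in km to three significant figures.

r_sync ≈ 4.49×10⁵ km

μ = GM = 6.674×10⁻¹¹ × 4.017×10²⁵ = 2.681×10¹⁵ m³/s².
T = 13.38 days = 1.156×10⁶ s.
A synchronous orbit has period T, so by Kepler's third law a = (μT²/4π²)^(1/3).
μT²/4π² = 2.681×10¹⁵ × (1.156×10⁶)² / 39.48 = 9.075×10²⁵ m³.
a = 4.494×10⁸ m = 4.4939×10⁵ km.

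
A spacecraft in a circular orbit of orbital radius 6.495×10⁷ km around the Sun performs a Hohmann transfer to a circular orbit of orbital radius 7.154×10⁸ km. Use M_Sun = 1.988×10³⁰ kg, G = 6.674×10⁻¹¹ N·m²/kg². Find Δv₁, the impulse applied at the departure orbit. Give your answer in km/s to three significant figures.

Δv ≈ 16.0 km/s

μ = GM = 6.674×10⁻¹¹ × 1.988×10³⁰ = 1.327×10²⁰ m³/s².
r₁ = 6.495×10⁷ km = 6.495×10¹⁰ m.
r₂ = 7.154×10⁸ km = 7.154×10¹¹ m.
Transfer ellipse a_t = (r₁ + r₂)/2 = 3.902×10¹¹ m.
At r₁: circular v_c1 = √(μ/r₁) = 45200 m/s; transfer-perihelion v_p = √[μ(2/r₁ − 1/a_t)] = 61200 m/s.
Δv₁ = v_p − v_c1 = 16000 m/s.
= 16.00 km/s.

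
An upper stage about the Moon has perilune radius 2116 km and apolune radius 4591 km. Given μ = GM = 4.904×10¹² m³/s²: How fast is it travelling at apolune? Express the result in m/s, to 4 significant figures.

Semi-major axis a = (r_p + r_a)/2 = 3353.5 km = 3.354×10⁶ m.
Vis-viva: v² = μ(2/r − 1/a) = 4.904×10¹² × (4.356×10⁻⁷ − 2.982×10⁻⁷) = 6.740×10⁵ m²/s².
v = 821.0 m/s.

v ≈ 821.0 m/s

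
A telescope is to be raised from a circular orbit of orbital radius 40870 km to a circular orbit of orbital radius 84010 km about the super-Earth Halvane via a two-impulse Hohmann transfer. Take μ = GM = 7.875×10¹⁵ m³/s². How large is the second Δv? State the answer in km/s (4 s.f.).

Δv ≈ 1.849 km/s

r₁ = 40870 km = 4.087×10⁷ m.
r₂ = 84010 km = 8.401×10⁷ m.
Transfer ellipse a_t = (r₁ + r₂)/2 = 6.244×10⁷ m.
At r₁: circular v_c1 = √(μ/r₁) = 13880 m/s; transfer-periapsis v_p = √[μ(2/r₁ − 1/a_t)] = 16100 m/s.
At r₂: circular v_c2 = √(μ/r₂) = 9682 m/s; transfer-apoapsis v_a = √[μ(2/r₂ − 1/a_t)] = 7833 m/s.
Δv₂ = v_c2 − v_a = 1849 m/s.
= 1.849 km/s.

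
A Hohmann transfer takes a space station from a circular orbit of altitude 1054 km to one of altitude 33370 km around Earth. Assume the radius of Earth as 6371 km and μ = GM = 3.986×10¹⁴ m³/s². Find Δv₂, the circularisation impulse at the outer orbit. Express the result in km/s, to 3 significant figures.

r₁ = 6371 + 1054 = 7425.0 km = 7.4250×10⁶ m.
r₂ = 6371 + 33370 = 39741 km = 3.9741×10⁷ m.
Transfer ellipse a_t = (r₁ + r₂)/2 = 2.358×10⁷ m.
At r₁: circular v_c1 = √(μ/r₁) = 7327 m/s; transfer-perigee v_p = √[μ(2/r₁ − 1/a_t)] = 9511 m/s.
At r₂: circular v_c2 = √(μ/r₂) = 3167 m/s; transfer-apogee v_a = √[μ(2/r₂ − 1/a_t)] = 1777 m/s.
Δv₂ = v_c2 − v_a = 1390 m/s.
= 1.390 km/s.

Δv ≈ 1.39 km/s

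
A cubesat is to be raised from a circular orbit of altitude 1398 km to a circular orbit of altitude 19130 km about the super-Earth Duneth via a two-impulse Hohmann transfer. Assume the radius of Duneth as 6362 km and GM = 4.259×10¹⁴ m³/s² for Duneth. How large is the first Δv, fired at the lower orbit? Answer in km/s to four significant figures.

Δv ≈ 1.765 km/s

r₁ = 6362 + 1398 = 7760.0 km = 7.7600×10⁶ m.
r₂ = 6362 + 19130 = 25492 km = 2.5492×10⁷ m.
Transfer ellipse a_t = (r₁ + r₂)/2 = 1.663×10⁷ m.
At r₁: circular v_c1 = √(μ/r₁) = 7408 m/s; transfer-periapsis v_p = √[μ(2/r₁ − 1/a_t)] = 9173 m/s.
Δv₁ = v_p − v_c1 = 1765 m/s.
= 1.765 km/s.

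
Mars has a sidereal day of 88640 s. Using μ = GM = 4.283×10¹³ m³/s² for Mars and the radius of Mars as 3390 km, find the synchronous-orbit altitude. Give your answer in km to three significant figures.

h_sync ≈ 17000 km

A synchronous orbit has period T, so by Kepler's third law a = (μT²/4π²)^(1/3).
μT²/4π² = 4.283×10¹³ × (8.864×10⁴)² / 39.48 = 8.524×10²¹ m³.
a = 2.043×10⁷ m = 20428 km.
Altitude h = a − R = 20428 − 3390 = 17038 km.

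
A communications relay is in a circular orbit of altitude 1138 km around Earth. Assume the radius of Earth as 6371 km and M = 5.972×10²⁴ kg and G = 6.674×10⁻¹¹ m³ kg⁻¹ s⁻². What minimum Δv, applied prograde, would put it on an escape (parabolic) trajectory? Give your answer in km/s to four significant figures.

μ = GM = 6.674×10⁻¹¹ × 5.972×10²⁴ = 3.986×10¹⁴ m³/s².
r = 6371 + 1138 = 7509.0 km = 7.5090×10⁶ m.
Circular speed v_c = √(μ/r) = 7286 m/s.
Escape speed v_esc = √(2μ/r) = √2 × v_c = 10300 m/s.
Δv = v_esc − v_c = 3018 m/s = 3.018 km/s.

Δv ≈ 3.018 km/s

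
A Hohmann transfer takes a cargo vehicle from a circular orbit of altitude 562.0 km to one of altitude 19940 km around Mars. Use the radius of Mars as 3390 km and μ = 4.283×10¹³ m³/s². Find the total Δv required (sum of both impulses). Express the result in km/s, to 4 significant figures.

Δv_total ≈ 1.639 km/s

r₁ = 3390 + 562.0 = 3952.0 km = 3.9520×10⁶ m.
r₂ = 3390 + 19940 = 23330 km = 2.3330×10⁷ m.
Transfer ellipse a_t = (r₁ + r₂)/2 = 1.364×10⁷ m.
At r₁: circular v_c1 = √(μ/r₁) = 3292 m/s; transfer-periapsis v_p = √[μ(2/r₁ − 1/a_t)] = 4305 m/s.
Δv₁ = v_p − v_c1 = 1013 m/s.
At r₂: circular v_c2 = √(μ/r₂) = 1355 m/s; transfer-apoapsis v_a = √[μ(2/r₂ − 1/a_t)] = 729.3 m/s.
Δv₂ = v_c2 − v_a = 625.6 m/s.
Total Δv = Δv₁ + Δv₂ = 1639 m/s = 1.639 km/s.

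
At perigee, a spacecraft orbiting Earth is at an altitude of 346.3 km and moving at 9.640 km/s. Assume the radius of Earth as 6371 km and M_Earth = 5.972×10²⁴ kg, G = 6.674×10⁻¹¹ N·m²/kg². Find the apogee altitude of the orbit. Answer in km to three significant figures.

apogee altitude ≈ 17900 km

μ = GM = 6.674×10⁻¹¹ × 5.972×10²⁴ = 3.986×10¹⁴ m³/s².
r_p = 6371 + 346.3 = 6717.3 km = 6.717×10⁶ m.
Specific energy ε = v²/2 − μ/r = -1.287×10⁷ J/kg, so a = −μ/(2ε) = 1.548×10⁷ m.
The apsides satisfy r_p + r_a = 2a, so the apogee radius is 2a − r_p = 2.425×10⁷ m = 24251 km.
Apogee altitude = 24251 − 6371 = 17880 km.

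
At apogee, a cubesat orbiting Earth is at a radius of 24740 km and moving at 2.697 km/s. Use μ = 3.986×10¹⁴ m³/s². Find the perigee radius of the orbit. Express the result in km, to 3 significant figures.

r_a = 2.474×10⁷ m.
Specific energy ε = v²/2 − μ/r = -1.247×10⁷ J/kg, so a = −μ/(2ε) = 1.598×10⁷ m.
The apsides satisfy r_p + r_a = 2a, so the perigee radius is 2a − r_a = 7.213×10⁶ m = 7212.8 km.

perigee radius ≈ 7210 km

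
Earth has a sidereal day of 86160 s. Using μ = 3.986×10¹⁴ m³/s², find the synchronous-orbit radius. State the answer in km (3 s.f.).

r_sync ≈ 42200 km

A synchronous orbit has period T, so by Kepler's third law a = (μT²/4π²)^(1/3).
μT²/4π² = 3.986×10¹⁴ × (8.616×10⁴)² / 39.48 = 7.495×10²² m³.
a = 4.216×10⁷ m = 42163 km.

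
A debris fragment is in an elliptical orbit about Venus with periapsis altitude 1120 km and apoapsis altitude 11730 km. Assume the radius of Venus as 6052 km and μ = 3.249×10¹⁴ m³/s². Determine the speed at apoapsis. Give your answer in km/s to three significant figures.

v ≈ 3.24 km/s

r_p = 6052 + 1120 = 7172.0 km = 7.1720×10⁶ m.
r_a = 6052 + 11730 = 17782 km = 1.7782×10⁷ m.
Semi-major axis a = (r_p + r_a)/2 = 12477 km = 1.248×10⁷ m.
Vis-viva: v² = μ(2/r − 1/a) = 3.249×10¹⁴ × (1.125×10⁻⁷ − 8.015×10⁻⁸) = 1.050×10⁷ m²/s².
v = 3241 m/s = 3.241 km/s.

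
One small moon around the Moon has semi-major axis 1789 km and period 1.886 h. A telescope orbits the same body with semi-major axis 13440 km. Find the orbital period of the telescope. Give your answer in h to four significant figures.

Kepler's third law: T² ∝ a³, so T₂ = T₁ (a₂/a₁)^(3/2).
a₂/a₁ = 7.513, (a₂/a₁)^(3/2) = 20.59.
T₂ = 1.886 × 20.59 = 38.84 h.

T₂ ≈ 38.84 h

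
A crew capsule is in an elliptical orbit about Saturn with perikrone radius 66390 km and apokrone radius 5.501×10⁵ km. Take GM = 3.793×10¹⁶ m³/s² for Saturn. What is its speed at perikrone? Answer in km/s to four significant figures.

Semi-major axis a = (r_p + r_a)/2 = 3.0824×10⁵ km = 3.082×10⁸ m.
Vis-viva: v² = μ(2/r − 1/a) = 3.793×10¹⁶ × (3.013×10⁻⁸ − 3.244×10⁻⁹) = 1.020×10⁹ m²/s².
v = 31930 m/s = 31.93 km/s.

v ≈ 31.93 km/s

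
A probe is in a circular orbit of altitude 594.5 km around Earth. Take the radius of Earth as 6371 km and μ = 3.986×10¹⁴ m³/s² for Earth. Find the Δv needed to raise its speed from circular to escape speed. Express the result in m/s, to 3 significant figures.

r = 6371 + 594.5 = 6965.5 km = 6.9655×10⁶ m.
Circular speed v_c = √(μ/r) = 7565 m/s.
Escape speed v_esc = √(2μ/r) = √2 × v_c = 10700 m/s.
Δv = v_esc − v_c = 3133 m/s.

Δv ≈ 3130 m/s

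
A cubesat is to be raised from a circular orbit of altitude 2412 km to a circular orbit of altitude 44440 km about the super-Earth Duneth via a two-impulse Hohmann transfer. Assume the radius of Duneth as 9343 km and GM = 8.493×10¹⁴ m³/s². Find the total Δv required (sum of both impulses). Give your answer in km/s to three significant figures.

Δv_total ≈ 3.98 km/s

r₁ = 9343 + 2412 = 11755 km = 1.1755×10⁷ m.
r₂ = 9343 + 44440 = 53783 km = 5.3783×10⁷ m.
Transfer ellipse a_t = (r₁ + r₂)/2 = 3.277×10⁷ m.
At r₁: circular v_c1 = √(μ/r₁) = 8500 m/s; transfer-periapsis v_p = √[μ(2/r₁ − 1/a_t)] = 10890 m/s.
Δv₁ = v_p − v_c1 = 2390 m/s.
At r₂: circular v_c2 = √(μ/r₂) = 3974 m/s; transfer-apoapsis v_a = √[μ(2/r₂ − 1/a_t)] = 2380 m/s.
Δv₂ = v_c2 − v_a = 1594 m/s.
Total Δv = Δv₁ + Δv₂ = 3983 m/s = 3.983 km/s.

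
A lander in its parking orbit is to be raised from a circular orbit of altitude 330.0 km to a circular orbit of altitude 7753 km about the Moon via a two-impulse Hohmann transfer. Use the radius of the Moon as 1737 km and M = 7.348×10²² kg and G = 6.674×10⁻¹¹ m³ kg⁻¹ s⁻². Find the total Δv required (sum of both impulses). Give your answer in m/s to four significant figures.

μ = GM = 6.674×10⁻¹¹ × 7.348×10²² = 4.904×10¹² m³/s².
r₁ = 1737 + 330.0 = 2067.0 km = 2.0670×10⁶ m.
r₂ = 1737 + 7753 = 9490.0 km = 9.4900×10⁶ m.
Transfer ellipse a_t = (r₁ + r₂)/2 = 5.778×10⁶ m.
At r₁: circular v_c1 = √(μ/r₁) = 1540 m/s; transfer-perilune v_p = √[μ(2/r₁ − 1/a_t)] = 1974 m/s.
Δv₁ = v_p − v_c1 = 433.6 m/s.
At r₂: circular v_c2 = √(μ/r₂) = 718.9 m/s; transfer-apolune v_a = √[μ(2/r₂ − 1/a_t)] = 429.9 m/s.
Δv₂ = v_c2 − v_a = 288.9 m/s.
Total Δv = Δv₁ + Δv₂ = 722.5 m/s.

Δv_total ≈ 722.5 m/s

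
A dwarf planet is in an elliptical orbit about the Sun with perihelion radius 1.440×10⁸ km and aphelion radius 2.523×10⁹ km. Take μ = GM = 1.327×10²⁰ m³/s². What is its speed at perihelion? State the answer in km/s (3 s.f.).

Semi-major axis a = (r_p + r_a)/2 = 1.3335×10⁹ km = 1.334×10¹² m.
Vis-viva: v² = μ(2/r − 1/a) = 1.327×10²⁰ × (1.389×10⁻¹¹ − 7.499×10⁻¹³) = 1.744×10⁹ m²/s².
v = 41760 m/s = 41.76 km/s.

v ≈ 41.8 km/s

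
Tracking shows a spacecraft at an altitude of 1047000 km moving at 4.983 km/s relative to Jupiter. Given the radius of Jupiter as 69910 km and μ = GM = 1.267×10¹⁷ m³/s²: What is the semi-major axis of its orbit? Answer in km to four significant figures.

r = 69910 + 1047000 = 1.1169×10⁶ km = 1.117×10⁹ m.
Vis-viva rearranged: 1/a = 2/r − v²/μ = 1.791×10⁻⁹ − 1.960×10⁻¹⁰ = 1.595×10⁻⁹ m⁻¹.
a = 6.271×10⁸ m = 6.2709×10⁵ km.

a ≈ 6.271×10⁵ km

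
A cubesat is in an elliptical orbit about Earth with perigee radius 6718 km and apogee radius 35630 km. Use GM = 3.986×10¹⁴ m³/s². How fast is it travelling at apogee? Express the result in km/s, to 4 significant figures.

v ≈ 1.884 km/s

Semi-major axis a = (r_p + r_a)/2 = 21174 km = 2.117×10⁷ m.
Vis-viva: v² = μ(2/r − 1/a) = 3.986×10¹⁴ × (5.613×10⁻⁸ − 4.723×10⁻⁸) = 3.549×10⁶ m²/s².
v = 1884 m/s = 1.884 km/s.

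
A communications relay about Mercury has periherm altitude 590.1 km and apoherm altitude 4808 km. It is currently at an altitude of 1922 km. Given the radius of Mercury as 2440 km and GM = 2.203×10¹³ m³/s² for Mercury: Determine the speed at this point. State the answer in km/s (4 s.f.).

v ≈ 2.411 km/s

r_p = 2440 + 590.1 = 3030.1 km = 3.0301×10⁶ m.
r_a = 2440 + 4808 = 7248.0 km = 7.2480×10⁶ m.
r = 2440 + 1922 = 4362.0 km = 4.362×10⁶ m.
Semi-major axis a = (r_p + r_a)/2 = 5139.1 km = 5.139×10⁶ m.
Vis-viva: v² = μ(2/r − 1/a) = 2.203×10¹³ × (4.585×10⁻⁷ − 1.946×10⁻⁷) = 5.814×10⁶ m²/s².
v = 2411 m/s = 2.411 km/s.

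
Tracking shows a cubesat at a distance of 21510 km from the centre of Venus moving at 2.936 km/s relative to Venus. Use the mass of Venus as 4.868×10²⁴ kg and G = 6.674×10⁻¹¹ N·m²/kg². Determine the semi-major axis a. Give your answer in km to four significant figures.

μ = GM = 6.674×10⁻¹¹ × 4.868×10²⁴ = 3.249×10¹⁴ m³/s².
r = 2.151×10⁷ m.
Specific orbital energy ε = v²/2 − μ/r = (2936)²/2 − 3.249×10¹⁴/2.151×10⁷ = -1.079×10⁷ J/kg.
Since ε = −μ/(2a), a = −μ/(2ε) = 1.505×10⁷ m = 15049 km.

a ≈ 15050 km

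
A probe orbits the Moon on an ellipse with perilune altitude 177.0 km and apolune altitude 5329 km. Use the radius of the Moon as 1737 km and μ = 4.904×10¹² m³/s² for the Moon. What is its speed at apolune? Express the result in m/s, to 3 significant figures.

r_p = 1737 + 177.0 = 1914.0 km = 1.9140×10⁶ m.
r_a = 1737 + 5329 = 7066.0 km = 7.0660×10⁶ m.
Semi-major axis a = (r_p + r_a)/2 = 4490.0 km = 4.490×10⁶ m.
Vis-viva: v² = μ(2/r − 1/a) = 4.904×10¹² × (2.830×10⁻⁷ − 2.227×10⁻⁷) = 2.959×10⁵ m²/s².
v = 543.9 m/s.

v ≈ 544 m/s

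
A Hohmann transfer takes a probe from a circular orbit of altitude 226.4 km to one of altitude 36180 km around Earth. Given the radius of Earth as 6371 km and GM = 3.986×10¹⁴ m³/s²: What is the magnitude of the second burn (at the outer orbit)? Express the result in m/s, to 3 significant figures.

r₁ = 6371 + 226.4 = 6597.4 km = 6.5974×10⁶ m.
r₂ = 6371 + 36180 = 42551 km = 4.2551×10⁷ m.
Transfer ellipse a_t = (r₁ + r₂)/2 = 2.457×10⁷ m.
At r₁: circular v_c1 = √(μ/r₁) = 7773 m/s; transfer-perigee v_p = √[μ(2/r₁ − 1/a_t)] = 10230 m/s.
At r₂: circular v_c2 = √(μ/r₂) = 3061 m/s; transfer-apogee v_a = √[μ(2/r₂ − 1/a_t)] = 1586 m/s.
Δv₂ = v_c2 − v_a = 1475 m/s.

Δv ≈ 1470 m/s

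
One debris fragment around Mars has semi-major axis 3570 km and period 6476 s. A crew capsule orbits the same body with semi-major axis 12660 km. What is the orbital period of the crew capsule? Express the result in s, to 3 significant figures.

T₂ ≈ 43200 s

Kepler's third law: T² ∝ a³, so T₂ = T₁ (a₂/a₁)^(3/2).
a₂/a₁ = 3.546, (a₂/a₁)^(3/2) = 6.678.
T₂ = 6476 × 6.678 = 43250 s.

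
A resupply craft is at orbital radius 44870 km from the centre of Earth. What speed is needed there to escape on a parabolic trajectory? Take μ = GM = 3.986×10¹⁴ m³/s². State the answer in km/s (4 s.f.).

r = 44870 km = 4.487×10⁷ m.
Escape speed v_esc = √(2μ/r) = √(2 × 3.986×10¹⁴ / 4.487×10⁷) = √(1.777×10⁷) = 4215 m/s.
= 4.215 km/s.

v_esc ≈ 4.215 km/s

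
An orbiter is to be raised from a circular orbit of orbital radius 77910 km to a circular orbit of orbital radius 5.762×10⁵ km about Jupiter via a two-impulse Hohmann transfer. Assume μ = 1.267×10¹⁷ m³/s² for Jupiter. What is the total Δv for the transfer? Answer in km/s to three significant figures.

r₁ = 77910 km = 7.791×10⁷ m.
r₂ = 5.762×10⁵ km = 5.762×10⁸ m.
Transfer ellipse a_t = (r₁ + r₂)/2 = 3.271×10⁸ m.
At r₁: circular v_c1 = √(μ/r₁) = 40330 m/s; transfer-perijove v_p = √[μ(2/r₁ − 1/a_t)] = 53530 m/s.
Δv₁ = v_p − v_c1 = 13200 m/s.
At r₂: circular v_c2 = √(μ/r₂) = 14830 m/s; transfer-apojove v_a = √[μ(2/r₂ − 1/a_t)] = 7237 m/s.
Δv₂ = v_c2 − v_a = 7591 m/s.
Total Δv = Δv₁ + Δv₂ = 20790 m/s = 20.79 km/s.

Δv_total ≈ 20.8 km/s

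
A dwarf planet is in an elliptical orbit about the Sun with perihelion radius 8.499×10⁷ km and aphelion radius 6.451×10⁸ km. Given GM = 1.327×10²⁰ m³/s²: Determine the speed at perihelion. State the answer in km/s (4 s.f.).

v ≈ 52.53 km/s

Semi-major axis a = (r_p + r_a)/2 = 3.6504×10⁸ km = 3.650×10¹¹ m.
Vis-viva: v² = μ(2/r − 1/a) = 1.327×10²⁰ × (2.353×10⁻¹¹ − 2.739×10⁻¹²) = 2.759×10⁹ m²/s².
v = 52530 m/s = 52.53 km/s.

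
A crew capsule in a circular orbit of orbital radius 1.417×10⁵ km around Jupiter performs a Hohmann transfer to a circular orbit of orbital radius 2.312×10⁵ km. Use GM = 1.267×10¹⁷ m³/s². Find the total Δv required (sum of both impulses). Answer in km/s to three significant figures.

r₁ = 1.417×10⁵ km = 1.417×10⁸ m.
r₂ = 2.312×10⁵ km = 2.312×10⁸ m.
Transfer ellipse a_t = (r₁ + r₂)/2 = 1.864×10⁸ m.
At r₁: circular v_c1 = √(μ/r₁) = 29900 m/s; transfer-perijove v_p = √[μ(2/r₁ − 1/a_t)] = 33300 m/s.
Δv₁ = v_p − v_c1 = 3396 m/s.
At r₂: circular v_c2 = √(μ/r₂) = 23410 m/s; transfer-apojove v_a = √[μ(2/r₂ − 1/a_t)] = 20410 m/s.
Δv₂ = v_c2 − v_a = 3002 m/s.
Total Δv = Δv₁ + Δv₂ = 6397 m/s = 6.397 km/s.

Δv_total ≈ 6.40 km/s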